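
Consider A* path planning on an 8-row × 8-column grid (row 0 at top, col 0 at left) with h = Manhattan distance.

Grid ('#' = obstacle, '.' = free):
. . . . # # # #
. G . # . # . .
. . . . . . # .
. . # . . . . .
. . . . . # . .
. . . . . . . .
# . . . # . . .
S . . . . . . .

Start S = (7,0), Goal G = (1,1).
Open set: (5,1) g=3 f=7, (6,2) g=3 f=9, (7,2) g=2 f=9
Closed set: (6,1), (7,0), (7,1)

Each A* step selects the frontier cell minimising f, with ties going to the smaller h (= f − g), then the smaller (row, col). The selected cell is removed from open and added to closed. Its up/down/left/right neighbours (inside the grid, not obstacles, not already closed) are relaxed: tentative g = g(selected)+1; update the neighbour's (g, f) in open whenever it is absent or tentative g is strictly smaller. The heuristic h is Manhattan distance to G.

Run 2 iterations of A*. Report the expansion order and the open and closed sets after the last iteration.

step 1: expand (5,1) (f=7, h=4) → closed; open now [(4,1) g=4 f=7, (5,0) g=4 f=9, (5,2) g=4 f=9, (6,2) g=3 f=9, (7,2) g=2 f=9]
step 2: expand (4,1) (f=7, h=3) → closed; open now [(3,1) g=5 f=7, (4,0) g=5 f=9, (4,2) g=5 f=9, (5,0) g=4 f=9, (5,2) g=4 f=9, (6,2) g=3 f=9, (7,2) g=2 f=9]

order=[(5,1) → (4,1)]; open=[(3,1) g=5 f=7, (4,0) g=5 f=9, (4,2) g=5 f=9, (5,0) g=4 f=9, (5,2) g=4 f=9, (6,2) g=3 f=9, (7,2) g=2 f=9]; closed=[(4,1), (5,1), (6,1), (7,0), (7,1)]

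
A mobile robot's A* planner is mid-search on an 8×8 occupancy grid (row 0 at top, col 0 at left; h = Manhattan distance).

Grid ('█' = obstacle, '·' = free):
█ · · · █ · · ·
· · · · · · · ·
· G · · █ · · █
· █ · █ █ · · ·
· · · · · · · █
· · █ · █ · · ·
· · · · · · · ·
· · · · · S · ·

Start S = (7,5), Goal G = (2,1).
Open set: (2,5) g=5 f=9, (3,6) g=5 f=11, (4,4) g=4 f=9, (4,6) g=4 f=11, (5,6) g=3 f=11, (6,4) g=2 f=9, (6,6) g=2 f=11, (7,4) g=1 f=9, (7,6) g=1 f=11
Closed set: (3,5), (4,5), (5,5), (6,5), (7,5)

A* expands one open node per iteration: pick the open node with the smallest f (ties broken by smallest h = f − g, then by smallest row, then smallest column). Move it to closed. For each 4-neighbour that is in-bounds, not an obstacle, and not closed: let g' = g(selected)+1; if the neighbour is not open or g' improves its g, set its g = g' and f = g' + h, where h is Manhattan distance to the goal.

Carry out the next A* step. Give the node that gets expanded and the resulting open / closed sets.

step 1: expand (2,5) (f=9, h=4) → closed; open now [(1,5) g=6 f=11, (2,6) g=6 f=11, (3,6) g=5 f=11, (4,4) g=4 f=9, (4,6) g=4 f=11, (5,6) g=3 f=11, (6,4) g=2 f=9, (6,6) g=2 f=11, (7,4) g=1 f=9, (7,6) g=1 f=11]

expanded=(2,5); open=[(1,5) g=6 f=11, (2,6) g=6 f=11, (3,6) g=5 f=11, (4,4) g=4 f=9, (4,6) g=4 f=11, (5,6) g=3 f=11, (6,4) g=2 f=9, (6,6) g=2 f=11, (7,4) g=1 f=9, (7,6) g=1 f=11]; closed=[(2,5), (3,5), (4,5), (5,5), (6,5), (7,5)]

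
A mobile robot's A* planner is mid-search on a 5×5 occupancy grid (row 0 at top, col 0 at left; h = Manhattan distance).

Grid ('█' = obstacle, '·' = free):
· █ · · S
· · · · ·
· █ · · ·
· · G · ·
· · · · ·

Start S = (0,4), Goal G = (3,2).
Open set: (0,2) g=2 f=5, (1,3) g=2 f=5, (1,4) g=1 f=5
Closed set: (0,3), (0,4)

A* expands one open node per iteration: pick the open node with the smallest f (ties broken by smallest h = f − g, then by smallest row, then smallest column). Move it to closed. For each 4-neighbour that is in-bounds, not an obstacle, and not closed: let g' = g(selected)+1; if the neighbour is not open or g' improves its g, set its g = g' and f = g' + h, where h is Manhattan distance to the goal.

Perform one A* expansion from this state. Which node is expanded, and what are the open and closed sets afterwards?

step 1: expand (0,2) (f=5, h=3) → closed; open now [(1,2) g=3 f=5, (1,3) g=2 f=5, (1,4) g=1 f=5]

expanded=(0,2); open=[(1,2) g=3 f=5, (1,3) g=2 f=5, (1,4) g=1 f=5]; closed=[(0,2), (0,3), (0,4)]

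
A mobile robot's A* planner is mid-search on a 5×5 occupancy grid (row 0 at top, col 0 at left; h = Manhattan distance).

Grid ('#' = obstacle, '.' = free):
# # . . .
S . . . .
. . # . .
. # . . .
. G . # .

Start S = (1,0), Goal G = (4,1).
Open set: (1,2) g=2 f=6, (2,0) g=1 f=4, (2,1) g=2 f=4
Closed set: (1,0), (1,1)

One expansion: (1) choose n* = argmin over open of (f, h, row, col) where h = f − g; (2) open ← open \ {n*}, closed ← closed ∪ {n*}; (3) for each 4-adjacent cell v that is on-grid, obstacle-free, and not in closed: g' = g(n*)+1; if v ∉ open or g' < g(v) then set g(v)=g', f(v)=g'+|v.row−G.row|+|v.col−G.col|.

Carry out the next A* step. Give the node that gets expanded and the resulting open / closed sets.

expanded=(2,1); open=[(1,2) g=2 f=6, (2,0) g=1 f=4]; closed=[(1,0), (1,1), (2,1)]

step 1: expand (2,1) (f=4, h=2) → closed; open now [(1,2) g=2 f=6, (2,0) g=1 f=4]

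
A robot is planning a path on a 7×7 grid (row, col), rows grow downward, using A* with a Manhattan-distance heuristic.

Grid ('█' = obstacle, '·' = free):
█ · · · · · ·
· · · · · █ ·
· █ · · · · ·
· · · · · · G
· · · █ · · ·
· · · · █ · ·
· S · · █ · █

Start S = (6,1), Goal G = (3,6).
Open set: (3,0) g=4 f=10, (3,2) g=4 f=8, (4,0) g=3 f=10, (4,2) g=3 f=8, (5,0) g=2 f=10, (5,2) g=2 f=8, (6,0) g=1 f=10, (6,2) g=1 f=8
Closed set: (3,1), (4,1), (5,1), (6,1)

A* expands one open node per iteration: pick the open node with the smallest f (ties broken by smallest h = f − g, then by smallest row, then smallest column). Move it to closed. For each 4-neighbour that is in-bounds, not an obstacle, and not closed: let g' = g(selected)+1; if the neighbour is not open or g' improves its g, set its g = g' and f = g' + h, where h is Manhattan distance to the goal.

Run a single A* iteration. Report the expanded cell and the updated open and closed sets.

step 1: expand (3,2) (f=8, h=4) → closed; open now [(2,2) g=5 f=10, (3,0) g=4 f=10, (3,3) g=5 f=8, (4,0) g=3 f=10, (4,2) g=3 f=8, (5,0) g=2 f=10, (5,2) g=2 f=8, (6,0) g=1 f=10, (6,2) g=1 f=8]

expanded=(3,2); open=[(2,2) g=5 f=10, (3,0) g=4 f=10, (3,3) g=5 f=8, (4,0) g=3 f=10, (4,2) g=3 f=8, (5,0) g=2 f=10, (5,2) g=2 f=8, (6,0) g=1 f=10, (6,2) g=1 f=8]; closed=[(3,1), (3,2), (4,1), (5,1), (6,1)]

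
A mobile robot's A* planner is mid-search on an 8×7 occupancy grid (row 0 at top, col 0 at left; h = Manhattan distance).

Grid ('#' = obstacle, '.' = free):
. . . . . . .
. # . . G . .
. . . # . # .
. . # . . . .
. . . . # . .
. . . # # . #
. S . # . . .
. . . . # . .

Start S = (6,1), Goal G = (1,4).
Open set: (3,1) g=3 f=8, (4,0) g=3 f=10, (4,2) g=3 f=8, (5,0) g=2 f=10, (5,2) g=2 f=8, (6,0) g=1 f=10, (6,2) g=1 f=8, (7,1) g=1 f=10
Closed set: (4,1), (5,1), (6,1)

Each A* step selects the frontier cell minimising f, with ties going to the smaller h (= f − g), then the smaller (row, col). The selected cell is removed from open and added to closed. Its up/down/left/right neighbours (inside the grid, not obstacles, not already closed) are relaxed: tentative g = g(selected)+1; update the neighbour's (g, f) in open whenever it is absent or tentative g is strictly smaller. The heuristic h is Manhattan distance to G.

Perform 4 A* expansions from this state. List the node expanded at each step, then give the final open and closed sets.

step 1: expand (3,1) (f=8, h=5) → closed; open now [(2,1) g=4 f=8, (3,0) g=4 f=10, (4,0) g=3 f=10, (4,2) g=3 f=8, (5,0) g=2 f=10, (5,2) g=2 f=8, (6,0) g=1 f=10, (6,2) g=1 f=8, (7,1) g=1 f=10]
step 2: expand (2,1) (f=8, h=4) → closed; open now [(2,0) g=5 f=10, (2,2) g=5 f=8, (3,0) g=4 f=10, (4,0) g=3 f=10, (4,2) g=3 f=8, (5,0) g=2 f=10, (5,2) g=2 f=8, (6,0) g=1 f=10, (6,2) g=1 f=8, (7,1) g=1 f=10]
step 3: expand (2,2) (f=8, h=3) → closed; open now [(1,2) g=6 f=8, (2,0) g=5 f=10, (3,0) g=4 f=10, (4,0) g=3 f=10, (4,2) g=3 f=8, (5,0) g=2 f=10, (5,2) g=2 f=8, (6,0) g=1 f=10, (6,2) g=1 f=8, (7,1) g=1 f=10]
step 4: expand (1,2) (f=8, h=2) → closed; open now [(0,2) g=7 f=10, (1,3) g=7 f=8, (2,0) g=5 f=10, (3,0) g=4 f=10, (4,0) g=3 f=10, (4,2) g=3 f=8, (5,0) g=2 f=10, (5,2) g=2 f=8, (6,0) g=1 f=10, (6,2) g=1 f=8, (7,1) g=1 f=10]

order=[(3,1) → (2,1) → (2,2) → (1,2)]; open=[(0,2) g=7 f=10, (1,3) g=7 f=8, (2,0) g=5 f=10, (3,0) g=4 f=10, (4,0) g=3 f=10, (4,2) g=3 f=8, (5,0) g=2 f=10, (5,2) g=2 f=8, (6,0) g=1 f=10, (6,2) g=1 f=8, (7,1) g=1 f=10]; closed=[(1,2), (2,1), (2,2), (3,1), (4,1), (5,1), (6,1)]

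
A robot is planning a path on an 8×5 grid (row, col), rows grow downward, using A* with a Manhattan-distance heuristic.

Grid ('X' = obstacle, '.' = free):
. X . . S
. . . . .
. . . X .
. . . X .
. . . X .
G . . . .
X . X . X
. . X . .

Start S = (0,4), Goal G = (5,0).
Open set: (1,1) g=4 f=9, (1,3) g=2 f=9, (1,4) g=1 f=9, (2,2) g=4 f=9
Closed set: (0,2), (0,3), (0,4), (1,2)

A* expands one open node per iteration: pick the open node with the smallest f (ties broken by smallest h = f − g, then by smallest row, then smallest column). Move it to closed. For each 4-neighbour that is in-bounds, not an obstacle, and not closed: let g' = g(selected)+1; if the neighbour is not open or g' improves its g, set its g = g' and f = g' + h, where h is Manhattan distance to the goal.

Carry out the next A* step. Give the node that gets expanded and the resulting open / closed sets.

step 1: expand (1,1) (f=9, h=5) → closed; open now [(1,0) g=5 f=9, (1,3) g=2 f=9, (1,4) g=1 f=9, (2,1) g=5 f=9, (2,2) g=4 f=9]

expanded=(1,1); open=[(1,0) g=5 f=9, (1,3) g=2 f=9, (1,4) g=1 f=9, (2,1) g=5 f=9, (2,2) g=4 f=9]; closed=[(0,2), (0,3), (0,4), (1,1), (1,2)]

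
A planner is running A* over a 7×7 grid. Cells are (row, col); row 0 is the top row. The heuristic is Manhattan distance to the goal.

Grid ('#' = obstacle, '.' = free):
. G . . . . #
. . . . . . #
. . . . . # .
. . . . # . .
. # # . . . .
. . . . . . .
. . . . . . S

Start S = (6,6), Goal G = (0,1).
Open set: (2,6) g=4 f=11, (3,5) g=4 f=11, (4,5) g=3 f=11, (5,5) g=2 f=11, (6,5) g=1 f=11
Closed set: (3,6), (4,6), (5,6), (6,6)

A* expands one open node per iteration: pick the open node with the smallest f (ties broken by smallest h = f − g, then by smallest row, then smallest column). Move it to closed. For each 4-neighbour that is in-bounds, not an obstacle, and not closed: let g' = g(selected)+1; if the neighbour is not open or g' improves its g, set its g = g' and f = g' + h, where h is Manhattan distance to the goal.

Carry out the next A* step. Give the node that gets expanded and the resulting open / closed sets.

expanded=(2,6); open=[(3,5) g=4 f=11, (4,5) g=3 f=11, (5,5) g=2 f=11, (6,5) g=1 f=11]; closed=[(2,6), (3,6), (4,6), (5,6), (6,6)]

step 1: expand (2,6) (f=11, h=7) → closed; open now [(3,5) g=4 f=11, (4,5) g=3 f=11, (5,5) g=2 f=11, (6,5) g=1 f=11]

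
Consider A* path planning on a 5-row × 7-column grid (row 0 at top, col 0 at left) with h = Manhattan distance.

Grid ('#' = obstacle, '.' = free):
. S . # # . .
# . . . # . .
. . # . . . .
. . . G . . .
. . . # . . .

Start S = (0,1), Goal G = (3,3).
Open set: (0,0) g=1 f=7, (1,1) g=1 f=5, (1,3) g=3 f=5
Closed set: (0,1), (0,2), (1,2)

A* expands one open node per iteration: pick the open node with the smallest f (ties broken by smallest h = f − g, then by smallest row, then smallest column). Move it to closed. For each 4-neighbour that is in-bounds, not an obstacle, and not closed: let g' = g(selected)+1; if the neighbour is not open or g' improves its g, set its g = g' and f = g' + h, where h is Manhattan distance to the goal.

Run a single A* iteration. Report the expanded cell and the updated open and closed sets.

expanded=(1,3); open=[(0,0) g=1 f=7, (1,1) g=1 f=5, (2,3) g=4 f=5]; closed=[(0,1), (0,2), (1,2), (1,3)]

step 1: expand (1,3) (f=5, h=2) → closed; open now [(0,0) g=1 f=7, (1,1) g=1 f=5, (2,3) g=4 f=5]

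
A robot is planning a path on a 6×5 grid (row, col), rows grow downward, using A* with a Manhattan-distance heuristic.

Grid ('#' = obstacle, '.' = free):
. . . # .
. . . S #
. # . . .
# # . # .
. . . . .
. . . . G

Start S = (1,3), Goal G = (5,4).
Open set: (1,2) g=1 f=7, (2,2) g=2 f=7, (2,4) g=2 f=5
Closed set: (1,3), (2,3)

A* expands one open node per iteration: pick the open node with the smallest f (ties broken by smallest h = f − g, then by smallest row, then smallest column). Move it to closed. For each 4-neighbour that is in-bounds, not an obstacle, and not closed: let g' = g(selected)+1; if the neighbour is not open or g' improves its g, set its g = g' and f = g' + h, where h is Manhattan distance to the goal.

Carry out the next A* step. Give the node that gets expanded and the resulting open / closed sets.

expanded=(2,4); open=[(1,2) g=1 f=7, (2,2) g=2 f=7, (3,4) g=3 f=5]; closed=[(1,3), (2,3), (2,4)]

step 1: expand (2,4) (f=5, h=3) → closed; open now [(1,2) g=1 f=7, (2,2) g=2 f=7, (3,4) g=3 f=5]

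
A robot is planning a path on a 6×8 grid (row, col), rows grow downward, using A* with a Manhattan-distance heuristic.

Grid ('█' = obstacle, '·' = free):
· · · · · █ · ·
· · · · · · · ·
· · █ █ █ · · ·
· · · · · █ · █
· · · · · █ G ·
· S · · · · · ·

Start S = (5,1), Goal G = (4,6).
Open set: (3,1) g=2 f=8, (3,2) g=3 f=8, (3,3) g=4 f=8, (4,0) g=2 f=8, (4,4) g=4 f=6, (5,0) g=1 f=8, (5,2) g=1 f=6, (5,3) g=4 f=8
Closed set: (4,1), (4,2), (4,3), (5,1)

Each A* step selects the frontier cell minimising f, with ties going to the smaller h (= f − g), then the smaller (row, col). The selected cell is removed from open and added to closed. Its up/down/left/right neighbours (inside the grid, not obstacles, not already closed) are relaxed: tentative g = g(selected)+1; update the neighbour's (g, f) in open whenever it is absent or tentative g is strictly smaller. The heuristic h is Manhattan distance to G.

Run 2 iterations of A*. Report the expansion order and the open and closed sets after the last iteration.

order=[(4,4) → (5,2)]; open=[(3,1) g=2 f=8, (3,2) g=3 f=8, (3,3) g=4 f=8, (3,4) g=5 f=8, (4,0) g=2 f=8, (5,0) g=1 f=8, (5,3) g=2 f=6, (5,4) g=5 f=8]; closed=[(4,1), (4,2), (4,3), (4,4), (5,1), (5,2)]

step 1: expand (4,4) (f=6, h=2) → closed; open now [(3,1) g=2 f=8, (3,2) g=3 f=8, (3,3) g=4 f=8, (3,4) g=5 f=8, (4,0) g=2 f=8, (5,0) g=1 f=8, (5,2) g=1 f=6, (5,3) g=4 f=8, (5,4) g=5 f=8]
step 2: expand (5,2) (f=6, h=5) → closed; open now [(3,1) g=2 f=8, (3,2) g=3 f=8, (3,3) g=4 f=8, (3,4) g=5 f=8, (4,0) g=2 f=8, (5,0) g=1 f=8, (5,3) g=2 f=6, (5,4) g=5 f=8]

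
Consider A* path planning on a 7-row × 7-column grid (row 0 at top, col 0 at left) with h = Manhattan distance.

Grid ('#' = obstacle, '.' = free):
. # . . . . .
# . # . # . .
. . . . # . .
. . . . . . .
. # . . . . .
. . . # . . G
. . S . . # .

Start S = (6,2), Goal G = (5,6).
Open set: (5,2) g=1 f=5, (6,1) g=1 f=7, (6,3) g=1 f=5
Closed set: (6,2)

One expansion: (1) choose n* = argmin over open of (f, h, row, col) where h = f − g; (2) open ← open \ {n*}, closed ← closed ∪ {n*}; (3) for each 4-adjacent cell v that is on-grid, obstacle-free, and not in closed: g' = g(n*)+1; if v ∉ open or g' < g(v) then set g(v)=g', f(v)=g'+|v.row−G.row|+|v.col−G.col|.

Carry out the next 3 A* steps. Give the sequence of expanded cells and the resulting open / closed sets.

step 1: expand (5,2) (f=5, h=4) → closed; open now [(4,2) g=2 f=7, (5,1) g=2 f=7, (6,1) g=1 f=7, (6,3) g=1 f=5]
step 2: expand (6,3) (f=5, h=4) → closed; open now [(4,2) g=2 f=7, (5,1) g=2 f=7, (6,1) g=1 f=7, (6,4) g=2 f=5]
step 3: expand (6,4) (f=5, h=3) → closed; open now [(4,2) g=2 f=7, (5,1) g=2 f=7, (5,4) g=3 f=5, (6,1) g=1 f=7]

order=[(5,2) → (6,3) → (6,4)]; open=[(4,2) g=2 f=7, (5,1) g=2 f=7, (5,4) g=3 f=5, (6,1) g=1 f=7]; closed=[(5,2), (6,2), (6,3), (6,4)]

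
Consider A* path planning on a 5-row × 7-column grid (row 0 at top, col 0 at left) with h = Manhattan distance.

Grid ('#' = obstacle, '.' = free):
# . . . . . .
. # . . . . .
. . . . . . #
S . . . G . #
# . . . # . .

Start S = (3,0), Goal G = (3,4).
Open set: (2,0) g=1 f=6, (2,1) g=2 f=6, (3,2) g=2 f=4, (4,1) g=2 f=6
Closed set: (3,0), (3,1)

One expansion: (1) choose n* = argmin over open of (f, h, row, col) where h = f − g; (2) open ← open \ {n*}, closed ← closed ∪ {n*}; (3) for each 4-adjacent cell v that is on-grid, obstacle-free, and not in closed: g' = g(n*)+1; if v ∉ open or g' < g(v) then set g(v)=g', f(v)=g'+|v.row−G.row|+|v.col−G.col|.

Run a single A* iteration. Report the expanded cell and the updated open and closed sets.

step 1: expand (3,2) (f=4, h=2) → closed; open now [(2,0) g=1 f=6, (2,1) g=2 f=6, (2,2) g=3 f=6, (3,3) g=3 f=4, (4,1) g=2 f=6, (4,2) g=3 f=6]

expanded=(3,2); open=[(2,0) g=1 f=6, (2,1) g=2 f=6, (2,2) g=3 f=6, (3,3) g=3 f=4, (4,1) g=2 f=6, (4,2) g=3 f=6]; closed=[(3,0), (3,1), (3,2)]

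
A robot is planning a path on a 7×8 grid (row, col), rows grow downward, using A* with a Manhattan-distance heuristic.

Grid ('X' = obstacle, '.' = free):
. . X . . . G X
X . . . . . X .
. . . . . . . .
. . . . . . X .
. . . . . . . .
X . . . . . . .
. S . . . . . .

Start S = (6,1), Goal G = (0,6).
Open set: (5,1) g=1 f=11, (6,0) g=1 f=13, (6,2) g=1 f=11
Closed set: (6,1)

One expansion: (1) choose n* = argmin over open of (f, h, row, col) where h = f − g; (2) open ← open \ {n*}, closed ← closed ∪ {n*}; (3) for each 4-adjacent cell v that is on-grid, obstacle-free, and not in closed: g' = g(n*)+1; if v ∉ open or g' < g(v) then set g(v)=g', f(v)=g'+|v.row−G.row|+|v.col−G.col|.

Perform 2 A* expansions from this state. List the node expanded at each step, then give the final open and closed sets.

order=[(5,1) → (4,1)]; open=[(3,1) g=3 f=11, (4,0) g=3 f=13, (4,2) g=3 f=11, (5,2) g=2 f=11, (6,0) g=1 f=13, (6,2) g=1 f=11]; closed=[(4,1), (5,1), (6,1)]

step 1: expand (5,1) (f=11, h=10) → closed; open now [(4,1) g=2 f=11, (5,2) g=2 f=11, (6,0) g=1 f=13, (6,2) g=1 f=11]
step 2: expand (4,1) (f=11, h=9) → closed; open now [(3,1) g=3 f=11, (4,0) g=3 f=13, (4,2) g=3 f=11, (5,2) g=2 f=11, (6,0) g=1 f=13, (6,2) g=1 f=11]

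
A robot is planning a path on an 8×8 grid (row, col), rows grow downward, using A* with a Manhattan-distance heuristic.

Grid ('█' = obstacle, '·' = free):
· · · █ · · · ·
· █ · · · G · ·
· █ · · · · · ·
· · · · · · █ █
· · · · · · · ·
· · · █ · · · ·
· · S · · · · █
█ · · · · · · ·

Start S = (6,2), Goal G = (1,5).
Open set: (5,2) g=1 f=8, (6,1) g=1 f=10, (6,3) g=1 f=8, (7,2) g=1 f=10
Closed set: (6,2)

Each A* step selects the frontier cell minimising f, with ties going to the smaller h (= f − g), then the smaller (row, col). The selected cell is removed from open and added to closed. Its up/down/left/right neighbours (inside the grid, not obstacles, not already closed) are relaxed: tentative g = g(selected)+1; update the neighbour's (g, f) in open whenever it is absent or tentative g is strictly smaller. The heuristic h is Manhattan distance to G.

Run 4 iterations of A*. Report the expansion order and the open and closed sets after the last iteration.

step 1: expand (5,2) (f=8, h=7) → closed; open now [(4,2) g=2 f=8, (5,1) g=2 f=10, (6,1) g=1 f=10, (6,3) g=1 f=8, (7,2) g=1 f=10]
step 2: expand (4,2) (f=8, h=6) → closed; open now [(3,2) g=3 f=8, (4,1) g=3 f=10, (4,3) g=3 f=8, (5,1) g=2 f=10, (6,1) g=1 f=10, (6,3) g=1 f=8, (7,2) g=1 f=10]
step 3: expand (3,2) (f=8, h=5) → closed; open now [(2,2) g=4 f=8, (3,1) g=4 f=10, (3,3) g=4 f=8, (4,1) g=3 f=10, (4,3) g=3 f=8, (5,1) g=2 f=10, (6,1) g=1 f=10, (6,3) g=1 f=8, (7,2) g=1 f=10]
step 4: expand (2,2) (f=8, h=4) → closed; open now [(1,2) g=5 f=8, (2,3) g=5 f=8, (3,1) g=4 f=10, (3,3) g=4 f=8, (4,1) g=3 f=10, (4,3) g=3 f=8, (5,1) g=2 f=10, (6,1) g=1 f=10, (6,3) g=1 f=8, (7,2) g=1 f=10]

order=[(5,2) → (4,2) → (3,2) → (2,2)]; open=[(1,2) g=5 f=8, (2,3) g=5 f=8, (3,1) g=4 f=10, (3,3) g=4 f=8, (4,1) g=3 f=10, (4,3) g=3 f=8, (5,1) g=2 f=10, (6,1) g=1 f=10, (6,3) g=1 f=8, (7,2) g=1 f=10]; closed=[(2,2), (3,2), (4,2), (5,2), (6,2)]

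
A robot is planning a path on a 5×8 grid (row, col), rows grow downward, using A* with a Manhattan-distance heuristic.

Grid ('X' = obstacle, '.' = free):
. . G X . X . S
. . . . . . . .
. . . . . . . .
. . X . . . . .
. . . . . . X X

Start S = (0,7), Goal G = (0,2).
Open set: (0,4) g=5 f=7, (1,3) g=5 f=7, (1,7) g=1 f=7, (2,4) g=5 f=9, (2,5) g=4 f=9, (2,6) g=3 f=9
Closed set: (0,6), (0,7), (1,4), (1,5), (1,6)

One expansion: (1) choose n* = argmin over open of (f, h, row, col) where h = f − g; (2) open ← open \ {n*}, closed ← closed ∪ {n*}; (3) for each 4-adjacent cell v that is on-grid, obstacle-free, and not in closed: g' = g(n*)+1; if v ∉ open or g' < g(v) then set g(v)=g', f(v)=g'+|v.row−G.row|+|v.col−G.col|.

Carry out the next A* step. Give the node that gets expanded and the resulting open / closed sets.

step 1: expand (0,4) (f=7, h=2) → closed; open now [(1,3) g=5 f=7, (1,7) g=1 f=7, (2,4) g=5 f=9, (2,5) g=4 f=9, (2,6) g=3 f=9]

expanded=(0,4); open=[(1,3) g=5 f=7, (1,7) g=1 f=7, (2,4) g=5 f=9, (2,5) g=4 f=9, (2,6) g=3 f=9]; closed=[(0,4), (0,6), (0,7), (1,4), (1,5), (1,6)]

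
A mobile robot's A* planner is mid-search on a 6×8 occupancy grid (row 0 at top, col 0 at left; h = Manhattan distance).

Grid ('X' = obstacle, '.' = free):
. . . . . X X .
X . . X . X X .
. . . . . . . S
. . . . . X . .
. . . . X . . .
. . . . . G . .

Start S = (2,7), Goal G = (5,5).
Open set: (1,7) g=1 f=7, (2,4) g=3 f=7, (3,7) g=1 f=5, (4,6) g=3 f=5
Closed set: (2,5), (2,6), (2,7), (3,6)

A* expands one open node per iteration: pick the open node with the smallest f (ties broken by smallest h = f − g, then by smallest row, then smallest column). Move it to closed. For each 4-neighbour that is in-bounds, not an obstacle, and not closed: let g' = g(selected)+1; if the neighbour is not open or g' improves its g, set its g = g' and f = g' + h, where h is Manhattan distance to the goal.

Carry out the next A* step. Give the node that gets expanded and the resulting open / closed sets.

expanded=(4,6); open=[(1,7) g=1 f=7, (2,4) g=3 f=7, (3,7) g=1 f=5, (4,5) g=4 f=5, (4,7) g=4 f=7, (5,6) g=4 f=5]; closed=[(2,5), (2,6), (2,7), (3,6), (4,6)]

step 1: expand (4,6) (f=5, h=2) → closed; open now [(1,7) g=1 f=7, (2,4) g=3 f=7, (3,7) g=1 f=5, (4,5) g=4 f=5, (4,7) g=4 f=7, (5,6) g=4 f=5]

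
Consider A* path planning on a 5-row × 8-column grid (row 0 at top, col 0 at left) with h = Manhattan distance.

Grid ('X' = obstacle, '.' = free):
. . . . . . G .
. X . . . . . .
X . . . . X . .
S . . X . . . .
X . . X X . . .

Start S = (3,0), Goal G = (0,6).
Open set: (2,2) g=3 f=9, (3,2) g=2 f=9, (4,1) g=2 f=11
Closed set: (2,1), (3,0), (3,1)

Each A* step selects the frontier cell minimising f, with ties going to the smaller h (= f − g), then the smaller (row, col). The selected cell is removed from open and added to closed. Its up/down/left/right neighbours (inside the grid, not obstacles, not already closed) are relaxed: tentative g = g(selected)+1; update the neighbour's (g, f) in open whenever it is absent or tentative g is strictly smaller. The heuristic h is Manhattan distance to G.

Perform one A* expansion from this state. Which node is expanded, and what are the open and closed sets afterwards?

step 1: expand (2,2) (f=9, h=6) → closed; open now [(1,2) g=4 f=9, (2,3) g=4 f=9, (3,2) g=2 f=9, (4,1) g=2 f=11]

expanded=(2,2); open=[(1,2) g=4 f=9, (2,3) g=4 f=9, (3,2) g=2 f=9, (4,1) g=2 f=11]; closed=[(2,1), (2,2), (3,0), (3,1)]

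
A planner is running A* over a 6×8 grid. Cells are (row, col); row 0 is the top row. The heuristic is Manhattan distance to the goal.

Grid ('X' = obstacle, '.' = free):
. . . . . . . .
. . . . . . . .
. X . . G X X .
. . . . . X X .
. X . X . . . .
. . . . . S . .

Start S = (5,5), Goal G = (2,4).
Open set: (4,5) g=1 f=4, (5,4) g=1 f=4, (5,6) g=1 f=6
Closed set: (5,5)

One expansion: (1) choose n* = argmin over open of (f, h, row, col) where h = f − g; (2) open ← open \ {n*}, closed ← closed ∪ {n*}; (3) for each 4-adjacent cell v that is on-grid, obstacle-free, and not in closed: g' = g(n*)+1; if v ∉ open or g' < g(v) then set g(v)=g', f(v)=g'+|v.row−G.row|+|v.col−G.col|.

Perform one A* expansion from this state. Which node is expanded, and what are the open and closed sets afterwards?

step 1: expand (4,5) (f=4, h=3) → closed; open now [(4,4) g=2 f=4, (4,6) g=2 f=6, (5,4) g=1 f=4, (5,6) g=1 f=6]

expanded=(4,5); open=[(4,4) g=2 f=4, (4,6) g=2 f=6, (5,4) g=1 f=4, (5,6) g=1 f=6]; closed=[(4,5), (5,5)]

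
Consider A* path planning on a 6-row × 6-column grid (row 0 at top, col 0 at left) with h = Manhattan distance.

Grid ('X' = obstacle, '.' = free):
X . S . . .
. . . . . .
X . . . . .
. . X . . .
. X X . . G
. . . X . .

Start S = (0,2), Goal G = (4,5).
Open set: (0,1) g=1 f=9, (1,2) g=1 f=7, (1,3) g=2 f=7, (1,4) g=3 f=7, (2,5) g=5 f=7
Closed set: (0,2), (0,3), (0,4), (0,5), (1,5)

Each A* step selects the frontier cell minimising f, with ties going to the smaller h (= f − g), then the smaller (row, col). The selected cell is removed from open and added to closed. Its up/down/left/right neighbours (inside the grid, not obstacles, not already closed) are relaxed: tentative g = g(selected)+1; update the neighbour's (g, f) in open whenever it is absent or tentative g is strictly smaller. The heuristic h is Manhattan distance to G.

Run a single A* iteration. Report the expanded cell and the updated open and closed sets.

step 1: expand (2,5) (f=7, h=2) → closed; open now [(0,1) g=1 f=9, (1,2) g=1 f=7, (1,3) g=2 f=7, (1,4) g=3 f=7, (2,4) g=6 f=9, (3,5) g=6 f=7]

expanded=(2,5); open=[(0,1) g=1 f=9, (1,2) g=1 f=7, (1,3) g=2 f=7, (1,4) g=3 f=7, (2,4) g=6 f=9, (3,5) g=6 f=7]; closed=[(0,2), (0,3), (0,4), (0,5), (1,5), (2,5)]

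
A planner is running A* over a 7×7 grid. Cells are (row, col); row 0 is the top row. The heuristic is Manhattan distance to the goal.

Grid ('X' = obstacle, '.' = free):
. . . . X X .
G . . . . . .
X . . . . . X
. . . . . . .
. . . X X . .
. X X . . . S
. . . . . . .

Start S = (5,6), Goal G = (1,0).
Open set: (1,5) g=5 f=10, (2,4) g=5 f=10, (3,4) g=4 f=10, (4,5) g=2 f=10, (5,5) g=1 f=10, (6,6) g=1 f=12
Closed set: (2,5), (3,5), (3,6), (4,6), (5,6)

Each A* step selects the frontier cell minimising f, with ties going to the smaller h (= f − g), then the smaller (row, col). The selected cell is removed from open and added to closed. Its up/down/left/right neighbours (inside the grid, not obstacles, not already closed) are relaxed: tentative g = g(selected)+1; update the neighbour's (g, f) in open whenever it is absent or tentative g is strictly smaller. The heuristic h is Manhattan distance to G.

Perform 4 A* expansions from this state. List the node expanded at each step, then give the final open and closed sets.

step 1: expand (1,5) (f=10, h=5) → closed; open now [(1,4) g=6 f=10, (1,6) g=6 f=12, (2,4) g=5 f=10, (3,4) g=4 f=10, (4,5) g=2 f=10, (5,5) g=1 f=10, (6,6) g=1 f=12]
step 2: expand (1,4) (f=10, h=4) → closed; open now [(1,3) g=7 f=10, (1,6) g=6 f=12, (2,4) g=5 f=10, (3,4) g=4 f=10, (4,5) g=2 f=10, (5,5) g=1 f=10, (6,6) g=1 f=12]
step 3: expand (1,3) (f=10, h=3) → closed; open now [(0,3) g=8 f=12, (1,2) g=8 f=10, (1,6) g=6 f=12, (2,3) g=8 f=12, (2,4) g=5 f=10, (3,4) g=4 f=10, (4,5) g=2 f=10, (5,5) g=1 f=10, (6,6) g=1 f=12]
step 4: expand (1,2) (f=10, h=2) → closed; open now [(0,2) g=9 f=12, (0,3) g=8 f=12, (1,1) g=9 f=10, (1,6) g=6 f=12, (2,2) g=9 f=12, (2,3) g=8 f=12, (2,4) g=5 f=10, (3,4) g=4 f=10, (4,5) g=2 f=10, (5,5) g=1 f=10, (6,6) g=1 f=12]

order=[(1,5) → (1,4) → (1,3) → (1,2)]; open=[(0,2) g=9 f=12, (0,3) g=8 f=12, (1,1) g=9 f=10, (1,6) g=6 f=12, (2,2) g=9 f=12, (2,3) g=8 f=12, (2,4) g=5 f=10, (3,4) g=4 f=10, (4,5) g=2 f=10, (5,5) g=1 f=10, (6,6) g=1 f=12]; closed=[(1,2), (1,3), (1,4), (1,5), (2,5), (3,5), (3,6), (4,6), (5,6)]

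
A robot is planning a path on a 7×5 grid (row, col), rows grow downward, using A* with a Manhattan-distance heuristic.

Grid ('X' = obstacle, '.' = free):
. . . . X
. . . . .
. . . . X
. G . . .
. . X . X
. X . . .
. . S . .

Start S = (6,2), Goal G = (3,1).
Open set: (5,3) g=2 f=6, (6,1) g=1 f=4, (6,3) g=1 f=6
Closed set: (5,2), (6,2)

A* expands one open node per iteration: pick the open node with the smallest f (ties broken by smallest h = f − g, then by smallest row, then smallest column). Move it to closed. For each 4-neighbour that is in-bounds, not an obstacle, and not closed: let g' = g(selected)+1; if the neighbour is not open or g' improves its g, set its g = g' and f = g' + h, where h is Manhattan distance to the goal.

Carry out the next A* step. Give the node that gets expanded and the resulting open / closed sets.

expanded=(6,1); open=[(5,3) g=2 f=6, (6,0) g=2 f=6, (6,3) g=1 f=6]; closed=[(5,2), (6,1), (6,2)]

step 1: expand (6,1) (f=4, h=3) → closed; open now [(5,3) g=2 f=6, (6,0) g=2 f=6, (6,3) g=1 f=6]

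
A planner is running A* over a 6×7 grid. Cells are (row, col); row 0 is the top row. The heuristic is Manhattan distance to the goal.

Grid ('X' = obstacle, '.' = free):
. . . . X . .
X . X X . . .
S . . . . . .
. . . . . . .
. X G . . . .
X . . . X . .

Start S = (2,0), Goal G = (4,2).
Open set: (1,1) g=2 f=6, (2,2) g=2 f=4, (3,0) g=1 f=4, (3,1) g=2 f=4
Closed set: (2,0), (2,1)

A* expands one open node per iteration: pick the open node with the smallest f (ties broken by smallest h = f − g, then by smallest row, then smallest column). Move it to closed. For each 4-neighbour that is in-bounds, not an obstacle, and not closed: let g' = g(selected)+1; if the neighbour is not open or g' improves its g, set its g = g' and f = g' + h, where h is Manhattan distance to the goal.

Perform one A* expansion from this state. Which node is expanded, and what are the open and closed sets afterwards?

step 1: expand (2,2) (f=4, h=2) → closed; open now [(1,1) g=2 f=6, (2,3) g=3 f=6, (3,0) g=1 f=4, (3,1) g=2 f=4, (3,2) g=3 f=4]

expanded=(2,2); open=[(1,1) g=2 f=6, (2,3) g=3 f=6, (3,0) g=1 f=4, (3,1) g=2 f=4, (3,2) g=3 f=4]; closed=[(2,0), (2,1), (2,2)]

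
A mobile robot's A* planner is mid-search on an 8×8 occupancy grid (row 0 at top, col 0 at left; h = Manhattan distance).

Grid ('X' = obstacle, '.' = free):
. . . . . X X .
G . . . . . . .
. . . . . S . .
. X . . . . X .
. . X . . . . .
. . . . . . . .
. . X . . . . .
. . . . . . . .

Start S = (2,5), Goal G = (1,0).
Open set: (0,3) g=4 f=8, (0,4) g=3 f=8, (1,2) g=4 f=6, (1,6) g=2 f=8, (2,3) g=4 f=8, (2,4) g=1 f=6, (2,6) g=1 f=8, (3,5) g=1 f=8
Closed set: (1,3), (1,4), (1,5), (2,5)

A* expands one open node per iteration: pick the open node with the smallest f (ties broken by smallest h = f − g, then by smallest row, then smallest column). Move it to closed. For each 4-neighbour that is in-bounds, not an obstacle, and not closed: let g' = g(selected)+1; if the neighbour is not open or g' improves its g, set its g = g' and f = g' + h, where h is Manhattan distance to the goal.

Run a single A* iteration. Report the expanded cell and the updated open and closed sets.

expanded=(1,2); open=[(0,2) g=5 f=8, (0,3) g=4 f=8, (0,4) g=3 f=8, (1,1) g=5 f=6, (1,6) g=2 f=8, (2,2) g=5 f=8, (2,3) g=4 f=8, (2,4) g=1 f=6, (2,6) g=1 f=8, (3,5) g=1 f=8]; closed=[(1,2), (1,3), (1,4), (1,5), (2,5)]

step 1: expand (1,2) (f=6, h=2) → closed; open now [(0,2) g=5 f=8, (0,3) g=4 f=8, (0,4) g=3 f=8, (1,1) g=5 f=6, (1,6) g=2 f=8, (2,2) g=5 f=8, (2,3) g=4 f=8, (2,4) g=1 f=6, (2,6) g=1 f=8, (3,5) g=1 f=8]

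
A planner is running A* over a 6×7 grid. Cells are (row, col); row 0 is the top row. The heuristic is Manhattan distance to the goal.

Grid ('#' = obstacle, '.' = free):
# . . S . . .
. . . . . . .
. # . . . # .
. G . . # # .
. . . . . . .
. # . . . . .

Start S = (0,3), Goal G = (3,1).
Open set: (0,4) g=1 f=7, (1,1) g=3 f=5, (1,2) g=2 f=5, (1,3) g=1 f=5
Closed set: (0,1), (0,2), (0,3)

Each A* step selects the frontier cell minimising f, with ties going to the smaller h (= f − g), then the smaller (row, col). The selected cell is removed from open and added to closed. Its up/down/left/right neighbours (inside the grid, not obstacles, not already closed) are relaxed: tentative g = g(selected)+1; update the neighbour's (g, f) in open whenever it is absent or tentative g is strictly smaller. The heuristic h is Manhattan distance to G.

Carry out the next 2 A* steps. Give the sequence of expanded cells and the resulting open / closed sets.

step 1: expand (1,1) (f=5, h=2) → closed; open now [(0,4) g=1 f=7, (1,0) g=4 f=7, (1,2) g=2 f=5, (1,3) g=1 f=5]
step 2: expand (1,2) (f=5, h=3) → closed; open now [(0,4) g=1 f=7, (1,0) g=4 f=7, (1,3) g=1 f=5, (2,2) g=3 f=5]

order=[(1,1) → (1,2)]; open=[(0,4) g=1 f=7, (1,0) g=4 f=7, (1,3) g=1 f=5, (2,2) g=3 f=5]; closed=[(0,1), (0,2), (0,3), (1,1), (1,2)]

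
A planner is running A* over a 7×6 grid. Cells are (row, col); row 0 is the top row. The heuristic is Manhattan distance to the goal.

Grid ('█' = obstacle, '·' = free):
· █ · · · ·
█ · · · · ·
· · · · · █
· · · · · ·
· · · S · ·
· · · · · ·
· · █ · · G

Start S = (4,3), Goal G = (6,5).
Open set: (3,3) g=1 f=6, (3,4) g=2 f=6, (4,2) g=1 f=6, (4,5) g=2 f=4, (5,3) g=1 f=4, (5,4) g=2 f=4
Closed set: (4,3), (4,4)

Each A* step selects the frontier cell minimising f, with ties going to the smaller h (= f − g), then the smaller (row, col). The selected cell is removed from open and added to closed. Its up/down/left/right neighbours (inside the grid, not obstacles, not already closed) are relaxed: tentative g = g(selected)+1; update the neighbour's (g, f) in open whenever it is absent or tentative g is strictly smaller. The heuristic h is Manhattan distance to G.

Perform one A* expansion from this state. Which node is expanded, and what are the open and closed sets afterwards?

step 1: expand (4,5) (f=4, h=2) → closed; open now [(3,3) g=1 f=6, (3,4) g=2 f=6, (3,5) g=3 f=6, (4,2) g=1 f=6, (5,3) g=1 f=4, (5,4) g=2 f=4, (5,5) g=3 f=4]

expanded=(4,5); open=[(3,3) g=1 f=6, (3,4) g=2 f=6, (3,5) g=3 f=6, (4,2) g=1 f=6, (5,3) g=1 f=4, (5,4) g=2 f=4, (5,5) g=3 f=4]; closed=[(4,3), (4,4), (4,5)]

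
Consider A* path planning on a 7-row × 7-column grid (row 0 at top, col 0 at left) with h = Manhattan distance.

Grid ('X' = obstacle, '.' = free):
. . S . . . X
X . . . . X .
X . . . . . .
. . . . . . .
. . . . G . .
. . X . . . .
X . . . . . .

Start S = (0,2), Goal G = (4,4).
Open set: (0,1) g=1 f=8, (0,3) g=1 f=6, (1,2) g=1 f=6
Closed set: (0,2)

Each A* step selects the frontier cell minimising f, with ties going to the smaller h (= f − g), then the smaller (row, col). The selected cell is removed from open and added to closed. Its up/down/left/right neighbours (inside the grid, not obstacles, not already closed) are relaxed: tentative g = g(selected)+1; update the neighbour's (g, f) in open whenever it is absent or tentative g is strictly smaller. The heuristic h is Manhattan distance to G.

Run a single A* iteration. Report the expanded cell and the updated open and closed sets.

expanded=(0,3); open=[(0,1) g=1 f=8, (0,4) g=2 f=6, (1,2) g=1 f=6, (1,3) g=2 f=6]; closed=[(0,2), (0,3)]

step 1: expand (0,3) (f=6, h=5) → closed; open now [(0,1) g=1 f=8, (0,4) g=2 f=6, (1,2) g=1 f=6, (1,3) g=2 f=6]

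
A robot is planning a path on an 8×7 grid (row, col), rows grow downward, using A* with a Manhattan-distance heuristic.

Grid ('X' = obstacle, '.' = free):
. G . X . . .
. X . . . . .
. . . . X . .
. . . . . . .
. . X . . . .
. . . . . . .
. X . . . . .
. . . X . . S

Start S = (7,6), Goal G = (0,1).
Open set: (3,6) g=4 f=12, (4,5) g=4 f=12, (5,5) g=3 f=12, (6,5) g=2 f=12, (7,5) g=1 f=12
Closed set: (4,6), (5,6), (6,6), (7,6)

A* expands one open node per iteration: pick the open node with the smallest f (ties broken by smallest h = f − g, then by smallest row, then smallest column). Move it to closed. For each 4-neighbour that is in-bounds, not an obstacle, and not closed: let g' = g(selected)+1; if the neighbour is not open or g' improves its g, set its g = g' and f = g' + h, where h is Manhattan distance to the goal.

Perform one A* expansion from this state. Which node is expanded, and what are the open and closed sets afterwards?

step 1: expand (3,6) (f=12, h=8) → closed; open now [(2,6) g=5 f=12, (3,5) g=5 f=12, (4,5) g=4 f=12, (5,5) g=3 f=12, (6,5) g=2 f=12, (7,5) g=1 f=12]

expanded=(3,6); open=[(2,6) g=5 f=12, (3,5) g=5 f=12, (4,5) g=4 f=12, (5,5) g=3 f=12, (6,5) g=2 f=12, (7,5) g=1 f=12]; closed=[(3,6), (4,6), (5,6), (6,6), (7,6)]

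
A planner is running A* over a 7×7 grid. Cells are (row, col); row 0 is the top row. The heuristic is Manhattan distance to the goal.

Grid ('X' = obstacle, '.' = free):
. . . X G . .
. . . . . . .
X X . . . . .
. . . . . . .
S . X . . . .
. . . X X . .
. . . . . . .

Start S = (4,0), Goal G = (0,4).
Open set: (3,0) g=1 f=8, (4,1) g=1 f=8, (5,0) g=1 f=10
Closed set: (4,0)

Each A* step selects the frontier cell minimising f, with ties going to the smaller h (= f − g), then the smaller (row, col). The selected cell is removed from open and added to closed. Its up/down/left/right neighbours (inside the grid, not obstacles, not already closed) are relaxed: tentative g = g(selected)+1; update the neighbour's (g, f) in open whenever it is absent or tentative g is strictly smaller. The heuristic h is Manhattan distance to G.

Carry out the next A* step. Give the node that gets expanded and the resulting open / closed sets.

expanded=(3,0); open=[(3,1) g=2 f=8, (4,1) g=1 f=8, (5,0) g=1 f=10]; closed=[(3,0), (4,0)]

step 1: expand (3,0) (f=8, h=7) → closed; open now [(3,1) g=2 f=8, (4,1) g=1 f=8, (5,0) g=1 f=10]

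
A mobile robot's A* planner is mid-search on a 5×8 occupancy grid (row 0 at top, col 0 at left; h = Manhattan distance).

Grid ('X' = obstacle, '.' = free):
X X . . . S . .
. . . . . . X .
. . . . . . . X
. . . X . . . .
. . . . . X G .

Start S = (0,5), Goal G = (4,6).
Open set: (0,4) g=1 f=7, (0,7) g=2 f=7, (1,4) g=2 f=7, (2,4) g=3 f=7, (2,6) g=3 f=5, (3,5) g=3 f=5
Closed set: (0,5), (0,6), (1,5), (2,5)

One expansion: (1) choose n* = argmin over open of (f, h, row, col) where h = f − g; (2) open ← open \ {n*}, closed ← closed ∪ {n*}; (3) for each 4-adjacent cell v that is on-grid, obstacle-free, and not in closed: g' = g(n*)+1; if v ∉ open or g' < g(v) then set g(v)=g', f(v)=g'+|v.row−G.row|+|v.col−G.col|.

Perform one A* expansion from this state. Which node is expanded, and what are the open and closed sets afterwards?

step 1: expand (2,6) (f=5, h=2) → closed; open now [(0,4) g=1 f=7, (0,7) g=2 f=7, (1,4) g=2 f=7, (2,4) g=3 f=7, (3,5) g=3 f=5, (3,6) g=4 f=5]

expanded=(2,6); open=[(0,4) g=1 f=7, (0,7) g=2 f=7, (1,4) g=2 f=7, (2,4) g=3 f=7, (3,5) g=3 f=5, (3,6) g=4 f=5]; closed=[(0,5), (0,6), (1,5), (2,5), (2,6)]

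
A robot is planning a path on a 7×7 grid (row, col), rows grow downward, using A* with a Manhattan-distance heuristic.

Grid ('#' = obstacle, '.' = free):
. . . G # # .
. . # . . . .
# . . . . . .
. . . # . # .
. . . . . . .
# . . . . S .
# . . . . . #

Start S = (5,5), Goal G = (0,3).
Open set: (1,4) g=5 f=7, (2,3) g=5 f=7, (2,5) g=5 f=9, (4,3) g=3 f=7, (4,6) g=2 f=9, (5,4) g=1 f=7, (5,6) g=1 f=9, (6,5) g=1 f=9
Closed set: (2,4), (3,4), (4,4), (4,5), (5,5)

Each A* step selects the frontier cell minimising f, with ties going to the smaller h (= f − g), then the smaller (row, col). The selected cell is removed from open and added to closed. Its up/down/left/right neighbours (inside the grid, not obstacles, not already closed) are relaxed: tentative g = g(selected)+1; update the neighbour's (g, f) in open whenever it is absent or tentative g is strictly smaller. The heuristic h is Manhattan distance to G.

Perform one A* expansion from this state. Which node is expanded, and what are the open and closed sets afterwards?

step 1: expand (1,4) (f=7, h=2) → closed; open now [(1,3) g=6 f=7, (1,5) g=6 f=9, (2,3) g=5 f=7, (2,5) g=5 f=9, (4,3) g=3 f=7, (4,6) g=2 f=9, (5,4) g=1 f=7, (5,6) g=1 f=9, (6,5) g=1 f=9]

expanded=(1,4); open=[(1,3) g=6 f=7, (1,5) g=6 f=9, (2,3) g=5 f=7, (2,5) g=5 f=9, (4,3) g=3 f=7, (4,6) g=2 f=9, (5,4) g=1 f=7, (5,6) g=1 f=9, (6,5) g=1 f=9]; closed=[(1,4), (2,4), (3,4), (4,4), (4,5), (5,5)]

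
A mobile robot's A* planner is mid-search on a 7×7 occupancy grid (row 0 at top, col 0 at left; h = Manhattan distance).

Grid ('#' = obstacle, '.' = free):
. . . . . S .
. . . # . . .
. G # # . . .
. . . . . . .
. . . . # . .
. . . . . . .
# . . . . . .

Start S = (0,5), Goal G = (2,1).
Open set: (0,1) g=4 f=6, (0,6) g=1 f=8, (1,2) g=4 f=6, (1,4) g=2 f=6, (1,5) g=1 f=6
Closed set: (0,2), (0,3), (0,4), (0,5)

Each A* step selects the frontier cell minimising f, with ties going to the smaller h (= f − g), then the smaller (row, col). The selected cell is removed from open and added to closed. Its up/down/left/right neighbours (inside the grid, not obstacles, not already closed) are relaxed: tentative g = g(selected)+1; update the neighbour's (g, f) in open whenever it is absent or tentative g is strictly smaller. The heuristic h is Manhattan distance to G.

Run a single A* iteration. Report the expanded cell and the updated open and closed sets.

step 1: expand (0,1) (f=6, h=2) → closed; open now [(0,0) g=5 f=8, (0,6) g=1 f=8, (1,1) g=5 f=6, (1,2) g=4 f=6, (1,4) g=2 f=6, (1,5) g=1 f=6]

expanded=(0,1); open=[(0,0) g=5 f=8, (0,6) g=1 f=8, (1,1) g=5 f=6, (1,2) g=4 f=6, (1,4) g=2 f=6, (1,5) g=1 f=6]; closed=[(0,1), (0,2), (0,3), (0,4), (0,5)]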